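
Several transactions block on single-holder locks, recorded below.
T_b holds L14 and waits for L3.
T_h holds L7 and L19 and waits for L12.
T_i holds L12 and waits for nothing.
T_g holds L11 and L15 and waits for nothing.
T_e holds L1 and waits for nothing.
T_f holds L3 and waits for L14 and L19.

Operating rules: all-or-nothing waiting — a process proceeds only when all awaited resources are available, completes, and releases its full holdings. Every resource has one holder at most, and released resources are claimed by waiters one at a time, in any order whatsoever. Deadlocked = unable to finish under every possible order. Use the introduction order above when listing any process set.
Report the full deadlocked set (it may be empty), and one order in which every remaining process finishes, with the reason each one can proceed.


Deadlocked set: T_b and T_f.
Key observation: the waits loop around T_b -> T_f -> T_b with no way out; no other process is dragged down with it.
One completion order for the rest: T_g, T_i, T_e, T_h.
Verifying each step:
  run T_g (it waits on nothing); releases L11 and L15
  run T_i (it waits on nothing); releases L12
  run T_e (it waits on nothing); releases L1
  run T_h (all its waits — L12 — are resolved); releases L7 and L19


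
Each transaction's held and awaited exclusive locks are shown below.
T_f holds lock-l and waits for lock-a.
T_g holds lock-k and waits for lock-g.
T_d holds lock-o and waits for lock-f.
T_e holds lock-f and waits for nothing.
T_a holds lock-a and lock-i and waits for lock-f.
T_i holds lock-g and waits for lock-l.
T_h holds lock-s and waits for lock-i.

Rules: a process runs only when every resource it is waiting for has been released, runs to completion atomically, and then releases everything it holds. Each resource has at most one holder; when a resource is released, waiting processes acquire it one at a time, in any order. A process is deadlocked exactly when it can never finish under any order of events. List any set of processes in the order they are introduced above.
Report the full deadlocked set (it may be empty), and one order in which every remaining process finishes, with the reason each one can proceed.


No process is deadlocked.
Key observation: there is no circular wait here — follow any chain and it reaches a process that is free to run now.
One completion order for the rest: T_e, T_a, T_f, T_d, T_h, T_i, T_g.
Check, step by step:
  T_e: no waits; runs immediately, freeing lock-f
  T_a waits on lock-f — all released -> runs and releases lock-a and lock-i
  T_f waits on lock-a — all released -> runs and releases lock-l
  T_d waits on lock-f — all released -> runs and releases lock-o
  T_h waits on lock-i — all released -> runs and releases lock-s
  T_i waits on lock-l — all released -> runs and releases lock-g
  T_g waits on lock-g — all released -> runs and releases lock-k


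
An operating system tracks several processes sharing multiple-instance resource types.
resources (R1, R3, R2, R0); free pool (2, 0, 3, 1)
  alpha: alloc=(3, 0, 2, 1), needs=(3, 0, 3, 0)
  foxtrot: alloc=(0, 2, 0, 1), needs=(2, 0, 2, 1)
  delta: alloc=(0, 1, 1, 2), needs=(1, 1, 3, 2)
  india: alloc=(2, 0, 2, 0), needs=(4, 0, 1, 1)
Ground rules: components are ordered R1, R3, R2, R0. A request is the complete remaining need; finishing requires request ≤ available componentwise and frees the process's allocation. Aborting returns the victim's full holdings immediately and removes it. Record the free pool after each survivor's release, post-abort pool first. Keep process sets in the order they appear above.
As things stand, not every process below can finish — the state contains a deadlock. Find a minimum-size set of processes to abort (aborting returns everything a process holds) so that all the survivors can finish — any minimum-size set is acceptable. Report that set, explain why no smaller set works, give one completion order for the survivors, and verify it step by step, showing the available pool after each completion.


Minimum abort set: alpha.
Key observation: the returned (3, 0, 2, 1) from alpha is what brings india — unrunnable before, under any order — into play at step 3.
No smaller set exists: with zero aborts the deadlock remains.
One survivor order: foxtrot, delta, india. Verifying each step (post-abort pool first):
  pool = (5, 0, 5, 2)
  run foxtrot (needs (2, 0, 2, 1), free (5, 0, 5, 2)); after release of (0, 2, 0, 1) the pool is (5, 2, 5, 3)
  run delta (needs (1, 1, 3, 2), free (5, 2, 5, 3)); after release of (0, 1, 1, 2) the pool is (5, 3, 6, 5)
  run india (needs (4, 0, 1, 1), free (5, 3, 6, 5)); after release of (2, 0, 2, 0) the pool is (7, 3, 8, 5)


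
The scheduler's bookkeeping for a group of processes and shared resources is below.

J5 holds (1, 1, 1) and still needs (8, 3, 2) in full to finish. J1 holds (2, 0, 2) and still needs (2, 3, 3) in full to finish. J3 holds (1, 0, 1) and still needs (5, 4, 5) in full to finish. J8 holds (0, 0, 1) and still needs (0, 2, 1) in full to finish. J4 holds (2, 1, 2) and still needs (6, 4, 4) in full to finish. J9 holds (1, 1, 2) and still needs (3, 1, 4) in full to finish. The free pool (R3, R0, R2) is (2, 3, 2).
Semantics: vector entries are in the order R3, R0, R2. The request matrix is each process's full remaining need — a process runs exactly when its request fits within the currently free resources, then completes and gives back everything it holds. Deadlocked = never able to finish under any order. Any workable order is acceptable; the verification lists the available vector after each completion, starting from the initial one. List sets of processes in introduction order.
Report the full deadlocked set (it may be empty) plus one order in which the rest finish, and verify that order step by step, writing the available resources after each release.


The deadlocked set is empty.
Key observation: J8 leads a chain of completions in which each release enables another process.
One completion order for the rest: J8, J1, J9, J3, J4, J5. Check, step by step:
  pool = (2, 3, 2)
  run J8 (needs (0, 2, 1), free (2, 3, 2)); after release of (0, 0, 1) the pool is (2, 3, 3)
  run J1 (needs (2, 3, 3), free (2, 3, 3)); after release of (2, 0, 2) the pool is (4, 3, 5)
  run J9 (needs (3, 1, 4), free (4, 3, 5)); after release of (1, 1, 2) the pool is (5, 4, 7)
  run J3 (needs (5, 4, 5), free (5, 4, 7)); after release of (1, 0, 1) the pool is (6, 4, 8)
  run J4 (needs (6, 4, 4), free (6, 4, 8)); after release of (2, 1, 2) the pool is (8, 5, 10)
  run J5 (needs (8, 3, 2), free (8, 5, 10)); after release of (1, 1, 1) the pool is (9, 6, 11)


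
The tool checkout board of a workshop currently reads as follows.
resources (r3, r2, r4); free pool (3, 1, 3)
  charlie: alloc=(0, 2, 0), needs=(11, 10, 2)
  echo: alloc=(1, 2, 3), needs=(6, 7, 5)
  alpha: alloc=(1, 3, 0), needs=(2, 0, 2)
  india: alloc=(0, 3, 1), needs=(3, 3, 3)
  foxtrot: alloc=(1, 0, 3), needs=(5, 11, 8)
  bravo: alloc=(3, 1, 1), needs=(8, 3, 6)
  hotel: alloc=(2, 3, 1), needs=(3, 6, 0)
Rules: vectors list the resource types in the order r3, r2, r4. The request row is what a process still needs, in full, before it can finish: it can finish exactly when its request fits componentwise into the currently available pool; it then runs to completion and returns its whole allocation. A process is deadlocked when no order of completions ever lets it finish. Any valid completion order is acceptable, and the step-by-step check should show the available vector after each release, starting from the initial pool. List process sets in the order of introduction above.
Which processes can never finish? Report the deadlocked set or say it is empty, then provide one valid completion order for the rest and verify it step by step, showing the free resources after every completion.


The deadlocked set is empty.
Key observation: the pool covers alpha at once, and every later process fits after earlier releases.
A valid finishing order for the others: alpha, india, hotel, echo, foxtrot, bravo, charlie. Check, step by step:
  pool = (3, 1, 3)
  alpha: need (2, 0, 2) fits (3, 1, 3); releases (1, 3, 0), pool now (4, 4, 3)
  india: need (3, 3, 3) fits (4, 4, 3); releases (0, 3, 1), pool now (4, 7, 4)
  hotel: need (3, 6, 0) fits (4, 7, 4); releases (2, 3, 1), pool now (6, 10, 5)
  echo: need (6, 7, 5) fits (6, 10, 5); releases (1, 2, 3), pool now (7, 12, 8)
  foxtrot: need (5, 11, 8) fits (7, 12, 8); releases (1, 0, 3), pool now (8, 12, 11)
  bravo: need (8, 3, 6) fits (8, 12, 11); releases (3, 1, 1), pool now (11, 13, 12)
  charlie: need (11, 10, 2) fits (11, 13, 12); releases (0, 2, 0), pool now (11, 15, 12)


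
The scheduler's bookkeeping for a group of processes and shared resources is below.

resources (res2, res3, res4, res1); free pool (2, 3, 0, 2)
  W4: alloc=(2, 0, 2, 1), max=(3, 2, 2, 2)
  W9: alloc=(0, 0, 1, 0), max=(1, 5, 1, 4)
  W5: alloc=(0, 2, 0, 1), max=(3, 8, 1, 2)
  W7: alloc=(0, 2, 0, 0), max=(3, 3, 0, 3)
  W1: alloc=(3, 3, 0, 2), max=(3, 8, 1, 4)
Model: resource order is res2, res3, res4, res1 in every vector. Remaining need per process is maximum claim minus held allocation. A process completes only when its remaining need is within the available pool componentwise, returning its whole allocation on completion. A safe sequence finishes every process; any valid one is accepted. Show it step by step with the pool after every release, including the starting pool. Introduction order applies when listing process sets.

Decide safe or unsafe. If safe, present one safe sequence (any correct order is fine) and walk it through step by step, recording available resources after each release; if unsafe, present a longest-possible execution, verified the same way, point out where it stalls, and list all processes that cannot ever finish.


SAFE, for example via the order W4, W7, W1, W9, W5.
Key observation: the first exact fit in this order is W7 — it needs (3, 1, 0, 3) with (4, 3, 2, 3) free, meeting a requested resource to the last unit.
Check, step by step:
  pool = (2, 3, 0, 2)
  W4 needs (1, 2, 0, 1) <= (2, 3, 0, 2) -> finishes; pool += (2, 0, 2, 1) = (4, 3, 2, 3)
  W7 needs (3, 1, 0, 3) <= (4, 3, 2, 3) -> finishes; pool += (0, 2, 0, 0) = (4, 5, 2, 3)
  W1 needs (0, 5, 1, 2) <= (4, 5, 2, 3) -> finishes; pool += (3, 3, 0, 2) = (7, 8, 2, 5)
  W9 needs (1, 5, 0, 4) <= (7, 8, 2, 5) -> finishes; pool += (0, 0, 1, 0) = (7, 8, 3, 5)
  W5 needs (3, 6, 1, 1) <= (7, 8, 3, 5) -> finishes; pool += (0, 2, 0, 1) = (7, 10, 3, 6)


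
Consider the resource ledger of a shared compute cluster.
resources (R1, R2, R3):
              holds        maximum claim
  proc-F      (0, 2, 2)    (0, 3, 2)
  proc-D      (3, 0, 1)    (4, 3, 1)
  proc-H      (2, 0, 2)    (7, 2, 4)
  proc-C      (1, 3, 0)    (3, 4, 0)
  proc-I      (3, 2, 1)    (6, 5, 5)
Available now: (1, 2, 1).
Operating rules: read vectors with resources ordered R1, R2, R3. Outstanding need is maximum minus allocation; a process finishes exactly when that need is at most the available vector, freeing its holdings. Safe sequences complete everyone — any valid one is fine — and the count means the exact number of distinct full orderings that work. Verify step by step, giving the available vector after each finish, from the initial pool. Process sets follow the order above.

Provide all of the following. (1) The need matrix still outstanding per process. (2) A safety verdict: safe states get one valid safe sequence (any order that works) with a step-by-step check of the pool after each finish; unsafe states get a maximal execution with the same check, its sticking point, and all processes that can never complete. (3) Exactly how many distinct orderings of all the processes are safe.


(1) Outstanding need per process (order R1, R2, R3):
  proc-F: (0, 1, 0)
  proc-D: (1, 3, 0)
  proc-H: (5, 2, 2)
  proc-C: (2, 1, 0)
  proc-I: (3, 3, 4)
(2) SAFE, for example via the order proc-F, proc-D, proc-I, proc-C, proc-H.
Key observation: proc-D marks the first exact bind of the order: its need (1, 3, 0) fits the free (1, 4, 3) with zero slack on a requested resource.
Step-by-step check:
  pool = (1, 2, 1)
  proc-F needs (0, 1, 0) <= (1, 2, 1) -> finishes; pool += (0, 2, 2) = (1, 4, 3)
  proc-D needs (1, 3, 0) <= (1, 4, 3) -> finishes; pool += (3, 0, 1) = (4, 4, 4)
  proc-I needs (3, 3, 4) <= (4, 4, 4) -> finishes; pool += (3, 2, 1) = (7, 6, 5)
  proc-C needs (2, 1, 0) <= (7, 6, 5) -> finishes; pool += (1, 3, 0) = (8, 9, 5)
  proc-H needs (5, 2, 2) <= (8, 9, 5) -> finishes; pool += (2, 0, 2) = (10, 9, 7)
(3) The exact count: 4 of the possible complete orderings are safe sequences.


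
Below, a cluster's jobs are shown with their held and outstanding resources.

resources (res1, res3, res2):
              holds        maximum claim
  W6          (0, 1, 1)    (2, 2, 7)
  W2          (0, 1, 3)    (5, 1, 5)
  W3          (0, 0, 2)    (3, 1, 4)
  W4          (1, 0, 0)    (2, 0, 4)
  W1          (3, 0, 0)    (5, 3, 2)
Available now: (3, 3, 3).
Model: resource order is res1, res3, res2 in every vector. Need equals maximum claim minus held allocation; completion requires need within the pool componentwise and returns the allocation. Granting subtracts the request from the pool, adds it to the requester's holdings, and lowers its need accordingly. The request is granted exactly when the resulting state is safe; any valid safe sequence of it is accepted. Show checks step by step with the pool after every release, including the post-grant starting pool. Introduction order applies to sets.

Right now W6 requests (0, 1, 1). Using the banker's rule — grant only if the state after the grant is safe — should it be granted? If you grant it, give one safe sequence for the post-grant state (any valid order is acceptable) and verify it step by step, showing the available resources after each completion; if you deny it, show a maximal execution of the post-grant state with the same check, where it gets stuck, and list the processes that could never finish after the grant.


DENY — the pretend-granted state is unsafe.
Key observation: after W3, W4 the pool peaks at (4, 2, 4), and each blocked process is short somewhere: W6 on res2; W2 on res1; W1 on res3.
After a pretend grant, a maximal execution: W3, W4 — then nothing else fits. Walking it through:
  pool = (3, 2, 2)
  W3 needs (3, 1, 2) <= (3, 2, 2) -> finishes; pool += (0, 0, 2) = (3, 2, 4)
  W4 needs (1, 0, 4) <= (3, 2, 4) -> finishes; pool += (1, 0, 0) = (4, 2, 4)
  W6 still needs (2, 0, 5) but only (4, 2, 4) is free — short on res2
  W2 still needs (5, 0, 2) but only (4, 2, 4) is free — short on res1
  W1 still needs (2, 3, 2) but only (4, 2, 4) is free — short on res3
Processes that could never finish after the grant: W6, W2 and W1.


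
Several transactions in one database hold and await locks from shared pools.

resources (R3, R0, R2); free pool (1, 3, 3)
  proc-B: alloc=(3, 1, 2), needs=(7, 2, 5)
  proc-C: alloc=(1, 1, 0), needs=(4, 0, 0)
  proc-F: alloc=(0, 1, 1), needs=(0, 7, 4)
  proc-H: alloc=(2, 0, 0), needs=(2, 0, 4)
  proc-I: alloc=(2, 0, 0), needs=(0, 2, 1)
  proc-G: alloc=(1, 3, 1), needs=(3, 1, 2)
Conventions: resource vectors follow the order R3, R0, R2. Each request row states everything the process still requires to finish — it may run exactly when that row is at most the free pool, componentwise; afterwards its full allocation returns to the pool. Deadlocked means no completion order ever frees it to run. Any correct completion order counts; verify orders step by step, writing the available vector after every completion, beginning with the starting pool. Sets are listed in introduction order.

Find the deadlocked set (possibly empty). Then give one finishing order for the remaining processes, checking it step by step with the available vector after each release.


No process is deadlocked.
Key observation: proc-I leads a chain of completions in which each release enables another process.
The rest can finish in the order proc-I, proc-G, proc-C, proc-H, proc-F, proc-B. Step-by-step check:
  pool = (1, 3, 3)
  proc-I: need (0, 2, 1) fits (1, 3, 3); releases (2, 0, 0), pool now (3, 3, 3)
  proc-G: need (3, 1, 2) fits (3, 3, 3); releases (1, 3, 1), pool now (4, 6, 4)
  proc-C: need (4, 0, 0) fits (4, 6, 4); releases (1, 1, 0), pool now (5, 7, 4)
  proc-H: need (2, 0, 4) fits (5, 7, 4); releases (2, 0, 0), pool now (7, 7, 4)
  proc-F: need (0, 7, 4) fits (7, 7, 4); releases (0, 1, 1), pool now (7, 8, 5)
  proc-B: need (7, 2, 5) fits (7, 8, 5); releases (3, 1, 2), pool now (10, 9, 7)


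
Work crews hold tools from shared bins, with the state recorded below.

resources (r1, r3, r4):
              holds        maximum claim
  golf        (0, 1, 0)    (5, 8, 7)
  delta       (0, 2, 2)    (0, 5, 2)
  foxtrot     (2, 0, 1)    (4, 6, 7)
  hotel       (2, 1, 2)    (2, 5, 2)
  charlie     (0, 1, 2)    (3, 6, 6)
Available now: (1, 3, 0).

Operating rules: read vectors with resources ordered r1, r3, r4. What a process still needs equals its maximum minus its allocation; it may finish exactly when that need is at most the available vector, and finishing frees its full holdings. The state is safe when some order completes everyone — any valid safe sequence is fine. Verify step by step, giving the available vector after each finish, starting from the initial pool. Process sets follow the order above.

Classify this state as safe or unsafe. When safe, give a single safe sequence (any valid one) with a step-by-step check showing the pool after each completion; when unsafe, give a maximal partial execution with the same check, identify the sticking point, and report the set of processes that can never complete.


SAFE, for example via the order delta, hotel, charlie, foxtrot, golf.
Key observation: the first exact fit in this order is delta — it needs (0, 3, 0) with (1, 3, 0) free, meeting a requested resource to the last unit.
Step-by-step check:
  pool = (1, 3, 0)
  delta: need (0, 3, 0) fits (1, 3, 0); releases (0, 2, 2), pool now (1, 5, 2)
  hotel: need (0, 4, 0) fits (1, 5, 2); releases (2, 1, 2), pool now (3, 6, 4)
  charlie: need (3, 5, 4) fits (3, 6, 4); releases (0, 1, 2), pool now (3, 7, 6)
  foxtrot: need (2, 6, 6) fits (3, 7, 6); releases (2, 0, 1), pool now (5, 7, 7)
  golf: need (5, 7, 7) fits (5, 7, 7); releases (0, 1, 0), pool now (5, 8, 7)


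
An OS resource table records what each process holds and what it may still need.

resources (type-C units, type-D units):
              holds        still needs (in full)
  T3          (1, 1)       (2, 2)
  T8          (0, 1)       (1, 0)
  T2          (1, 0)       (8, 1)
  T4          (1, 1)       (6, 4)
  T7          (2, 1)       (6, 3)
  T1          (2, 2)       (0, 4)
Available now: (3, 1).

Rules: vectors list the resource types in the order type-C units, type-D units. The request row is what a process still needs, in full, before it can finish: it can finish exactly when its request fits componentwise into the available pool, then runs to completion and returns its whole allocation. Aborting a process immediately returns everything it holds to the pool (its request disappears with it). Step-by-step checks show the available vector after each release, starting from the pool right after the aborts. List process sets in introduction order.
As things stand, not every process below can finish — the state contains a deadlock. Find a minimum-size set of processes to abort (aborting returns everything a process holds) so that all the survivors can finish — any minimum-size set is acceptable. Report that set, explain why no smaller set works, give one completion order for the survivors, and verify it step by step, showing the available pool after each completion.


The answer: abort T4.
Key observation: no ordering could ever have run T1 before the abort of T4; with (1, 1) back in the pool it fits at step 3.
Why nothing smaller works: aborting no one leaves the state deadlocked as given.
The survivors complete as T8, T3, T1, T7, T2. Check, step by step (starting from the post-abort pool):
  pool = (4, 2)
  T8: need (1, 0) fits (4, 2); releases (0, 1), pool now (4, 3)
  T3: need (2, 2) fits (4, 3); releases (1, 1), pool now (5, 4)
  T1: need (0, 4) fits (5, 4); releases (2, 2), pool now (7, 6)
  T7: need (6, 3) fits (7, 6); releases (2, 1), pool now (9, 7)
  T2: need (8, 1) fits (9, 7); releases (1, 0), pool now (10, 7)


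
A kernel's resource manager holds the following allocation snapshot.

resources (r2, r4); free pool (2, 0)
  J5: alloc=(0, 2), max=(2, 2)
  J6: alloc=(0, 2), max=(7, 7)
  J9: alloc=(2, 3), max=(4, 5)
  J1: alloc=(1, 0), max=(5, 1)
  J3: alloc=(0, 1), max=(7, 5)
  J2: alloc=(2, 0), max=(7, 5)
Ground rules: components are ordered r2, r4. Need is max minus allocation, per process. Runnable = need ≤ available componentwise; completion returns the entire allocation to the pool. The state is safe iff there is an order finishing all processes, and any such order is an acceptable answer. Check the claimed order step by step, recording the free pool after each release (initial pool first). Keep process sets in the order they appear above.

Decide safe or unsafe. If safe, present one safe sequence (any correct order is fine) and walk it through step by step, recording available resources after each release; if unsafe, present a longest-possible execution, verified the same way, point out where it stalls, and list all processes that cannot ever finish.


SAFE, for example via the order J5, J9, J1, J2, J6, J3.
Key observation: the order's first zero-slack moment is J5 ((2, 0) needed, (2, 0) free — a requested resource with nothing to spare).
Check, step by step:
  pool = (2, 0)
  J5 needs (2, 0) <= (2, 0) -> finishes; pool += (0, 2) = (2, 2)
  J9 needs (2, 2) <= (2, 2) -> finishes; pool += (2, 3) = (4, 5)
  J1 needs (4, 1) <= (4, 5) -> finishes; pool += (1, 0) = (5, 5)
  J2 needs (5, 5) <= (5, 5) -> finishes; pool += (2, 0) = (7, 5)
  J6 needs (7, 5) <= (7, 5) -> finishes; pool += (0, 2) = (7, 7)
  J3 needs (7, 4) <= (7, 7) -> finishes; pool += (0, 1) = (7, 8)


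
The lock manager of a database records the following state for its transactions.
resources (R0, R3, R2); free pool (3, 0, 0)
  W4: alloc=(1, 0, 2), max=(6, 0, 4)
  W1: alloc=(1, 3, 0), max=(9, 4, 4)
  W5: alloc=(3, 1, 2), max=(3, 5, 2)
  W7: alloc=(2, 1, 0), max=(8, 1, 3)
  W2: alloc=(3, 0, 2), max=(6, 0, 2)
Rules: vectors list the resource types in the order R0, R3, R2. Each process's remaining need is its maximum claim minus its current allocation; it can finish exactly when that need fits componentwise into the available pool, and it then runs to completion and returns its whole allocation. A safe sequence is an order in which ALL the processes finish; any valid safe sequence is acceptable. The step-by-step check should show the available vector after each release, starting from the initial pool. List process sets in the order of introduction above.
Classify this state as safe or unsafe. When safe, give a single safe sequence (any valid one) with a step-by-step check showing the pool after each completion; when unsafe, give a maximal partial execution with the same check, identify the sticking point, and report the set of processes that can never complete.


SAFE. One safe sequence: W2, W4, W7, W1, W5.
Key observation: the first exact fit in this order is W2 — it needs (3, 0, 0) with (3, 0, 0) free, meeting a requested resource to the last unit.
Walking it through:
  pool = (3, 0, 0)
  W2 needs (3, 0, 0) <= (3, 0, 0) -> finishes; pool += (3, 0, 2) = (6, 0, 2)
  W4 needs (5, 0, 2) <= (6, 0, 2) -> finishes; pool += (1, 0, 2) = (7, 0, 4)
  W7 needs (6, 0, 3) <= (7, 0, 4) -> finishes; pool += (2, 1, 0) = (9, 1, 4)
  W1 needs (8, 1, 4) <= (9, 1, 4) -> finishes; pool += (1, 3, 0) = (10, 4, 4)
  W5 needs (0, 4, 0) <= (10, 4, 4) -> finishes; pool += (3, 1, 2) = (13, 5, 6)


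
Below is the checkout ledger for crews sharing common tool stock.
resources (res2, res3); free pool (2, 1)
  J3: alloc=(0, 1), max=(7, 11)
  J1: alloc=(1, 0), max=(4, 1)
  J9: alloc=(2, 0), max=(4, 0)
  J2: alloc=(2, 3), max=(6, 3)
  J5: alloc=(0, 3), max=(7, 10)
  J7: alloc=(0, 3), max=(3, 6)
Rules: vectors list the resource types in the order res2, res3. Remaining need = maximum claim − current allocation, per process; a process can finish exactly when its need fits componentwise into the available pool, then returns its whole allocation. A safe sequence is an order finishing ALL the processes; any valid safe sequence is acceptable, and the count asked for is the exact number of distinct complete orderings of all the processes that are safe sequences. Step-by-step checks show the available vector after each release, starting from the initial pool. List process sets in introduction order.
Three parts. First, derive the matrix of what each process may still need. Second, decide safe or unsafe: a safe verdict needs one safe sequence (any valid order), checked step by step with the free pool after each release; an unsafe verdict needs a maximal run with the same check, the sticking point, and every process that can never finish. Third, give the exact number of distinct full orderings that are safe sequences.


(1) Outstanding need per process (order res2, res3):
  J3: (7, 10)
  J1: (3, 1)
  J9: (2, 0)
  J2: (4, 0)
  J5: (7, 7)
  J7: (3, 3)
(2) SAFE — a valid safe sequence is J9, J2, J1, J7, J5, J3.
Key observation: J9 marks the first exact bind of the order: its need (2, 0) fits the free (2, 1) with zero slack on a requested resource.
Step-by-step check:
  pool = (2, 1)
  run J9 (needs (2, 0), free (2, 1)); after release of (2, 0) the pool is (4, 1)
  run J2 (needs (4, 0), free (4, 1)); after release of (2, 3) the pool is (6, 4)
  run J1 (needs (3, 1), free (6, 4)); after release of (1, 0) the pool is (7, 4)
  run J7 (needs (3, 3), free (7, 4)); after release of (0, 3) the pool is (7, 7)
  run J5 (needs (7, 7), free (7, 7)); after release of (0, 3) the pool is (7, 10)
  run J3 (needs (7, 10), free (7, 10)); after release of (0, 1) the pool is (7, 11)
(3) Precisely 3 of the possible complete orderings are safe sequences.


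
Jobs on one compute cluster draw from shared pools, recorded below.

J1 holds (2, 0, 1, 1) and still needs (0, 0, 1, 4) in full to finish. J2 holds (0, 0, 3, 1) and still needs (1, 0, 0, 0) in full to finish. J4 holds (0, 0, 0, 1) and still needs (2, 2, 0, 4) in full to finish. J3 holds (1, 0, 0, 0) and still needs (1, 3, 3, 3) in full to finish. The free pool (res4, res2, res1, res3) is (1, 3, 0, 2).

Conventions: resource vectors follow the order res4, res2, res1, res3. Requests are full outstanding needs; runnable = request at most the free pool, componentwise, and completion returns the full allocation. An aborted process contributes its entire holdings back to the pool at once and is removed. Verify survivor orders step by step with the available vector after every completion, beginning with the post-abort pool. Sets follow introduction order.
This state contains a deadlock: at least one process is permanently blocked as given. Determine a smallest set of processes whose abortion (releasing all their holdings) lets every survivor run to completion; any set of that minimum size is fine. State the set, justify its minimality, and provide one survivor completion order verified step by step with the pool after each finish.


Abort J4.
Key observation: before aborting J4, J1 was permanently blocked — no order could ever run it; afterwards it completes at step 2.
Minimality: the empty abort set fails — the state is deadlocked as it stands.
The survivors complete as J2, J1, J3. Verifying each step (starting from the post-abort pool):
  pool = (1, 3, 0, 3)
  J2 needs (1, 0, 0, 0) <= (1, 3, 0, 3) -> finishes; pool += (0, 0, 3, 1) = (1, 3, 3, 4)
  J1 needs (0, 0, 1, 4) <= (1, 3, 3, 4) -> finishes; pool += (2, 0, 1, 1) = (3, 3, 4, 5)
  J3 needs (1, 3, 3, 3) <= (3, 3, 4, 5) -> finishes; pool += (1, 0, 0, 0) = (4, 3, 4, 5)


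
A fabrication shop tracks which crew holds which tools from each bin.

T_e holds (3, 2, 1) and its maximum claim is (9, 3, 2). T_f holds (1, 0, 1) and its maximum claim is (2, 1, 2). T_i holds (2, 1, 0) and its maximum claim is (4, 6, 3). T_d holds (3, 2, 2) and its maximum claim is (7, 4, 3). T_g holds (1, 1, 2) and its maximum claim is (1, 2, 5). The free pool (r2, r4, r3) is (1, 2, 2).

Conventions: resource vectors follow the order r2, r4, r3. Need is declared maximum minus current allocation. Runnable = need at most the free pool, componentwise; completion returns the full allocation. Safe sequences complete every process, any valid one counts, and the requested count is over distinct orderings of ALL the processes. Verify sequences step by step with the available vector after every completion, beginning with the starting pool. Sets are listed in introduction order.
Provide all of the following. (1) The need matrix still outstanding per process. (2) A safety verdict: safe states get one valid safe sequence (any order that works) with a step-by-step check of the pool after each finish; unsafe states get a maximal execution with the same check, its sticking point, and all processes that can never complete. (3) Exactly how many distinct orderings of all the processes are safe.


(1) Outstanding need per process (order r2, r4, r3):
  T_e: (6, 1, 1)
  T_f: (1, 1, 1)
  T_i: (2, 5, 3)
  T_d: (4, 2, 1)
  T_g: (0, 1, 3)
(2) UNSAFE.
Key observation: after T_f, T_g the pool peaks at (3, 3, 5), and each blocked process is short somewhere: T_e on r2; T_i on r4; T_d on r2.
The run T_f, T_g cannot be extended any further. Verifying each step:
  pool = (1, 2, 2)
  T_f needs (1, 1, 1) <= (1, 2, 2) -> finishes; pool += (1, 0, 1) = (2, 2, 3)
  T_g needs (0, 1, 3) <= (2, 2, 3) -> finishes; pool += (1, 1, 2) = (3, 3, 5)
  blocked: T_e wants (6, 1, 1), pool (3, 3, 5) — not enough r2
  blocked: T_i wants (2, 5, 3), pool (3, 3, 5) — not enough r4
  blocked: T_d wants (4, 2, 1), pool (3, 3, 5) — not enough r2
Permanently blocked: T_e, T_i and T_d.
(3) Precisely 0 of the possible complete orderings are safe sequences.


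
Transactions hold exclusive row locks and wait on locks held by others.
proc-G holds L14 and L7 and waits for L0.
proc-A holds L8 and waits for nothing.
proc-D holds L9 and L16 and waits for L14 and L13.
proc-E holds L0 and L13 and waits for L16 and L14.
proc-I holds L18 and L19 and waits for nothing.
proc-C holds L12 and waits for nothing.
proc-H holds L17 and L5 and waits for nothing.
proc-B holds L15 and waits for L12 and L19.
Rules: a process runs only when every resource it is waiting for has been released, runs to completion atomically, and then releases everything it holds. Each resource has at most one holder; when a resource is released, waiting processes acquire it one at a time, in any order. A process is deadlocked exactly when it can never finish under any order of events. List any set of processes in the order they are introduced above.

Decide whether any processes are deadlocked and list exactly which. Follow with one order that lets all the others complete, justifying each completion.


The deadlocked set is proc-G, proc-D and proc-E.
Key observation: the waits loop around proc-G -> proc-E -> proc-G with no way out; proc-D is caught in further circular waits.
The rest can finish in the order proc-I, proc-A, proc-C, proc-H, proc-B.
Step-by-step check:
  proc-I waits on nothing -> runs at once and releases L18 and L19
  proc-A waits on nothing -> runs at once and releases L8
  proc-C waits on nothing -> runs at once and releases L12
  proc-H waits on nothing -> runs at once and releases L17 and L5
  run proc-B (all its waits — L12 and L19 — are resolved); releases L15


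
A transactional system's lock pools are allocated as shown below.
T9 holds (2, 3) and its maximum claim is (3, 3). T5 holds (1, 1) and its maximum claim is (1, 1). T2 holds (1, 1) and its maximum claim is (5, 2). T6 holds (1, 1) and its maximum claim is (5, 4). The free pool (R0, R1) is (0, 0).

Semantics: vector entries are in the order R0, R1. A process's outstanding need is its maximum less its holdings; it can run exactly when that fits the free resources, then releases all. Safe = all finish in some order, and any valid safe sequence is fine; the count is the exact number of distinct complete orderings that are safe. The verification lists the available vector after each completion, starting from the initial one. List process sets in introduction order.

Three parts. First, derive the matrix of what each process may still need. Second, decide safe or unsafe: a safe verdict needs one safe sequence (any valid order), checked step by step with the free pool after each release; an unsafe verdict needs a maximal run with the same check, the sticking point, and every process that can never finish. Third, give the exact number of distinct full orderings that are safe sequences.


(1) Outstanding need per process (order R0, R1):
  T9: (1, 0)
  T5: (0, 0)
  T2: (4, 1)
  T6: (4, 3)
(2) The state is UNSAFE.
Key observation: once T5, T9 finish, the pool peaks at (3, 4) — and every remaining process still needs more R0 than that.
The run T5, T9 cannot be extended any further. Walking it through:
  pool = (0, 0)
  T5: need (0, 0) fits (0, 0); releases (1, 1), pool now (1, 1)
  T9: need (1, 0) fits (1, 1); releases (2, 3), pool now (3, 4)
  T2 cannot run: need (4, 1) vs free (3, 4) (insufficient R0)
  T6 cannot run: need (4, 3) vs free (3, 4) (insufficient R0)
Permanently blocked: T2 and T6.
(3) Exactly 0 of the possible complete orderings are safe sequences.


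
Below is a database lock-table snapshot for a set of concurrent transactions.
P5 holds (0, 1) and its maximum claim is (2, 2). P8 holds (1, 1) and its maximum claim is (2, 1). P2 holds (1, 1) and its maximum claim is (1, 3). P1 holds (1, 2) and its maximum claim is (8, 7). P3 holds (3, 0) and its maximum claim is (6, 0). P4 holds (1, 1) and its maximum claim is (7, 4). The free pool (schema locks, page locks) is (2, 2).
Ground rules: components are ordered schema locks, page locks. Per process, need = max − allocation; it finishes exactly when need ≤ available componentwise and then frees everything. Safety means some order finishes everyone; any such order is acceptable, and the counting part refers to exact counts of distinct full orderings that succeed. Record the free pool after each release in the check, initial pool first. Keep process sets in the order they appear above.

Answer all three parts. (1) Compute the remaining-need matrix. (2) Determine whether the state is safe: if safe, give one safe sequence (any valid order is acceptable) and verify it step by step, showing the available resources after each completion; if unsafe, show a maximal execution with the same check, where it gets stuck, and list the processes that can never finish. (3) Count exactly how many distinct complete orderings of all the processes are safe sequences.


(1) Outstanding need per process (order schema locks, page locks):
  P5: (2, 1)
  P8: (1, 0)
  P2: (0, 2)
  P1: (7, 5)
  P3: (3, 0)
  P4: (6, 3)
(2) The state is SAFE; one workable sequence: P5, P8, P2, P3, P1, P4.
Key observation: P5 is the earliest step where a requested resource binds exactly: need (2, 1), pool (2, 2) at its turn.
Walking it through:
  pool = (2, 2)
  run P5 (needs (2, 1), free (2, 2)); after release of (0, 1) the pool is (2, 3)
  run P8 (needs (1, 0), free (2, 3)); after release of (1, 1) the pool is (3, 4)
  run P2 (needs (0, 2), free (3, 4)); after release of (1, 1) the pool is (4, 5)
  run P3 (needs (3, 0), free (4, 5)); after release of (3, 0) the pool is (7, 5)
  run P1 (needs (7, 5), free (7, 5)); after release of (1, 2) the pool is (8, 7)
  run P4 (needs (6, 3), free (8, 7)); after release of (1, 1) the pool is (9, 8)
(3) Exactly 60 of the possible complete orderings are safe sequences.


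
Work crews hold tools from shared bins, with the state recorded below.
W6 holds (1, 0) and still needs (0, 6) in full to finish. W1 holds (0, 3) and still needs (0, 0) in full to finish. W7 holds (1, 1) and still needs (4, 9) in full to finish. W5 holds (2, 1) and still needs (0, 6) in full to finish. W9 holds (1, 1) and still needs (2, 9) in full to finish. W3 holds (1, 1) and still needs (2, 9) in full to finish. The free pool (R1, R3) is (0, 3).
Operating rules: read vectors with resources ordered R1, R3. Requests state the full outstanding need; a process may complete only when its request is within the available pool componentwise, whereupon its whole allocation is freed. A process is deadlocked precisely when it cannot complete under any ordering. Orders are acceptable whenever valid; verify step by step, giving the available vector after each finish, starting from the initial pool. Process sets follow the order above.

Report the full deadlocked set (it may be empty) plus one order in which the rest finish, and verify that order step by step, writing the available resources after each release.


Deadlocked set: W7, W9 and W3.
Key observation: even finishing W1, W6, W5 leaves just (3, 7) free — too little R3 for any of the remaining processes.
A valid finishing order for the others: W1, W6, W5. Verifying each step:
  pool = (0, 3)
  W1: need (0, 0) fits (0, 3); releases (0, 3), pool now (0, 6)
  W6: need (0, 6) fits (0, 6); releases (1, 0), pool now (1, 6)
  W5: need (0, 6) fits (1, 6); releases (2, 1), pool now (3, 7)
None of the blocked processes ever fits:
  W7 cannot run: need (4, 9) vs free (3, 7) (insufficient R1 and R3)
  W9 cannot run: need (2, 9) vs free (3, 7) (insufficient R3)
  W3 cannot run: need (2, 9) vs free (3, 7) (insufficient R3)


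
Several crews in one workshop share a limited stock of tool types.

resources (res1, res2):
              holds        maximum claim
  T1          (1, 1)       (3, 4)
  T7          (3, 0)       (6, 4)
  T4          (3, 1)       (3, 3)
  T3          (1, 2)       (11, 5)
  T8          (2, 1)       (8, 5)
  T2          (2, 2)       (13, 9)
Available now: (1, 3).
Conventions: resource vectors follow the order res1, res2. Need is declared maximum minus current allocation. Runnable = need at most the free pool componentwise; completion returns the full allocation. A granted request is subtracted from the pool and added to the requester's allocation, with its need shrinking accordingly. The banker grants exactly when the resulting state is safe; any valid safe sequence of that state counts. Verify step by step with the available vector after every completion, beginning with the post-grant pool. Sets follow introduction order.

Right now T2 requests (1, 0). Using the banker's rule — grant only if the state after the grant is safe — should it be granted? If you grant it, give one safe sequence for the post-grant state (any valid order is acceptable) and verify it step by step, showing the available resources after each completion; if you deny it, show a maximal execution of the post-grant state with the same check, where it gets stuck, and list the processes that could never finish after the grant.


DENY: after the grant no complete ordering would exist.
Key observation: T4, T1, T7, T8 can finish, but then (9, 6) is all there is, and the blocked group's res1 demands exceed it.
After a pretend grant, a maximal execution: T4, T1, T7, T8 — then nothing else fits. Walking it through:
  pool = (0, 3)
  T4 needs (0, 2) <= (0, 3) -> finishes; pool += (3, 1) = (3, 4)
  T1 needs (2, 3) <= (3, 4) -> finishes; pool += (1, 1) = (4, 5)
  T7 needs (3, 4) <= (4, 5) -> finishes; pool += (3, 0) = (7, 5)
  T8 needs (6, 4) <= (7, 5) -> finishes; pool += (2, 1) = (9, 6)
  T3 cannot run: need (10, 3) vs free (9, 6) (insufficient res1)
  T2 cannot run: need (10, 7) vs free (9, 6) (insufficient res1 and res2)
Post-grant, the permanently blocked set is T3 and T2.


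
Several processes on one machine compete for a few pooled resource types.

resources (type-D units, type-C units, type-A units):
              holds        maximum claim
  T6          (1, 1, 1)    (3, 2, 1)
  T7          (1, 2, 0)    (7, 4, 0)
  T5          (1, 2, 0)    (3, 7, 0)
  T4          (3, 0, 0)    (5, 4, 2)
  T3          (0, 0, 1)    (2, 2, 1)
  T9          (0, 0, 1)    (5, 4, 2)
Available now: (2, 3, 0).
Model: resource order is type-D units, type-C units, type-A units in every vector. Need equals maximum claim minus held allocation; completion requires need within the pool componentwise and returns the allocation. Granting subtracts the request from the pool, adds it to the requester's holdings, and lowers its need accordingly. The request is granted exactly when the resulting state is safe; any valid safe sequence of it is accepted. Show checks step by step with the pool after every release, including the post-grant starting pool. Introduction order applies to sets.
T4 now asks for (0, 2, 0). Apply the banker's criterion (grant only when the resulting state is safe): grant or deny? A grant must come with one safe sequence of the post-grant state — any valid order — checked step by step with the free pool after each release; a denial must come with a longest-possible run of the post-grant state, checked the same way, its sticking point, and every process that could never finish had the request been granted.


GRANT — the state after the grant stays safe, e.g. via T6, T3, T4, T7, T9, T5.
Key observation: the transfer keeps a workable pool ((2, 1, 0)); T6 starts the safe sequence.
Check on the post-grant state, step by step:
  pool = (2, 1, 0)
  run T6 (needs (2, 1, 0), free (2, 1, 0)); after release of (1, 1, 1) the pool is (3, 2, 1)
  run T3 (needs (2, 2, 0), free (3, 2, 1)); after release of (0, 0, 1) the pool is (3, 2, 2)
  run T4 (needs (2, 2, 2), free (3, 2, 2)); after release of (3, 2, 0) the pool is (6, 4, 2)
  run T7 (needs (6, 2, 0), free (6, 4, 2)); after release of (1, 2, 0) the pool is (7, 6, 2)
  run T9 (needs (5, 4, 1), free (7, 6, 2)); after release of (0, 0, 1) the pool is (7, 6, 3)
  run T5 (needs (2, 5, 0), free (7, 6, 3)); after release of (1, 2, 0) the pool is (8, 8, 3)
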